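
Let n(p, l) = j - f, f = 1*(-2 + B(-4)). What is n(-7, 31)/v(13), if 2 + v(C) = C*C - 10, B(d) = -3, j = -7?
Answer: -2/157 ≈ -0.012739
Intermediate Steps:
f = -5 (f = 1*(-2 - 3) = 1*(-5) = -5)
n(p, l) = -2 (n(p, l) = -7 - 1*(-5) = -7 + 5 = -2)
v(C) = -12 + C² (v(C) = -2 + (C*C - 10) = -2 + (C² - 10) = -2 + (-10 + C²) = -12 + C²)
n(-7, 31)/v(13) = -2/(-12 + 13²) = -2/(-12 + 169) = -2/157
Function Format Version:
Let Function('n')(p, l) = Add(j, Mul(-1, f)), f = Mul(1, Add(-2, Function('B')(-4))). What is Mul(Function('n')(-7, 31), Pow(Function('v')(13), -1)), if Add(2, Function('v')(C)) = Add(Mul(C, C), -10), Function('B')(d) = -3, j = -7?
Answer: Rational(-2, 157) ≈ -0.012739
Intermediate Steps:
f = -5 (f = Mul(1, Add(-2, -3)) = Mul(1, -5) = -5)
Function('n')(p, l) = -2 (Function('n')(p, l) = Add(-7, Mul(-1, -5)) = Add(-7, 5) = -2)
Function('v')(C) = Add(-12, Pow(C, 2)) (Function('v')(C) = Add(-2, Add(Mul(C, C), -10)) = Add(-2, Add(Pow(C, 2), -10)) = Add(-2, Add(-10, Pow(C, 2))) = Add(-12, Pow(C, 2)))
Mul(Function('n')(-7, 31), Pow(Function('v')(13), -1)) = Mul(-2, Pow(Add(-12, Pow(13, 2)), -1)) = Mul(-2, Pow(Add(-12, 169), -1)) = Mul(-2, Pow(157, -1)) = Mul(-2, Rational(1, 157)) = Rational(-2, 157)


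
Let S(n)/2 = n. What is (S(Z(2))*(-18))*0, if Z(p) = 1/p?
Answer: 0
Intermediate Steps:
Z(p) = 1/p
S(n) = 2*n
(S(Z(2))*(-18))*0 = ((2/2)*(-18))*0 = ((2*(½))*(-18))*0 = (1*(-18))*0 = -18*0 = 0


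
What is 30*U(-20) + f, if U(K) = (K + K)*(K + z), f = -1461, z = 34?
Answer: -18261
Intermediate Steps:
U(K) = 2*K*(34 + K) (U(K) = (K + K)*(K + 34) = (2*K)*(34 + K) = 2*K*(34 + K))
30*U(-20) + f = 30*(2*(-20)*(34 - 20)) - 1461 = 30*(2*(-20)*14) - 1461 = 30*(-560) - 1461 = -16800 - 1461 = -18261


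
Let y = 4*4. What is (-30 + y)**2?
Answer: 196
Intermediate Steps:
y = 16
(-30 + y)**2 = (-30 + 16)**2 = (-14)**2 = 196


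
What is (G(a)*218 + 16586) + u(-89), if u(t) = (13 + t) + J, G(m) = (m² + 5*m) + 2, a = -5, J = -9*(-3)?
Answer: 16973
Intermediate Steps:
J = 27
G(m) = 2 + m² + 5*m
u(t) = 40 + t (u(t) = (13 + t) + 27 = 40 + t)
(G(a)*218 + 16586) + u(-89) = ((2 + (-5)² + 5*(-5))*218 + 16586) + (40 - 89) = ((2 + 25 - 25)*218 + 16586) - 49 = (2*218 + 16586) - 49 = (436 + 16586) - 49 = 17022 - 49 = 16973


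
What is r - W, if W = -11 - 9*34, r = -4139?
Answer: -3822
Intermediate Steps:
W = -317 (W = -11 - 306 = -317)
r - W = -4139 - 1*(-317) = -4139 + 317 = -3822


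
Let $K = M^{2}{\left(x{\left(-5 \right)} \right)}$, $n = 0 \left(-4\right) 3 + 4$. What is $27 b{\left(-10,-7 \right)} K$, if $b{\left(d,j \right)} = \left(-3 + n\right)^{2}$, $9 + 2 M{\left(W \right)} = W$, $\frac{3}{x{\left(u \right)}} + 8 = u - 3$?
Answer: $\frac{583443}{1024} \approx 569.77$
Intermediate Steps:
$x{\left(u \right)} = \frac{3}{-11 + u}$ ($x{\left(u \right)} = \frac{3}{-8 + \left(u - 3\right)} = \frac{3}{-8 + \left(-3 + u\right)} = \frac{3}{-11 + u}$)
$M{\left(W \right)} = - \frac{9}{2} + \frac{W}{2}$
$n = 4$ ($n = 0 \cdot 3 + 4 = 0 + 4 = 4$)
$b{\left(d,j \right)} = 1$ ($b{\left(d,j \right)} = \left(-3 + 4\right)^{2} = 1^{2} = 1$)
$K = \frac{21609}{1024}$ ($K = \left(- \frac{9}{2} + \frac{3 \frac{1}{-11 - 5}}{2}\right)^{2} = \left(- \frac{9}{2} + \frac{3 \frac{1}{-16}}{2}\right)^{2} = \left(- \frac{9}{2} + \frac{3 \left(- \frac{1}{16}\right)}{2}\right)^{2} = \left(- \frac{9}{2} + \frac{1}{2} \left(- \frac{3}{16}\right)\right)^{2} = \left(- \frac{9}{2} - \frac{3}{32}\right)^{2} = \left(- \frac{147}{32}\right)^{2} = \frac{21609}{1024} \approx 21.103$)
$27 b{\left(-10,-7 \right)} K = 27 \cdot 1 \cdot \frac{21609}{1024} = 27 \cdot \frac{21609}{1024} = \frac{583443}{1024}$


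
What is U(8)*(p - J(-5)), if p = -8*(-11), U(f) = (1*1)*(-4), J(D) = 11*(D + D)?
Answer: -792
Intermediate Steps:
J(D) = 22*D (J(D) = 11*(2*D) = 22*D)
U(f) = -4 (U(f) = 1*(-4) = -4)
p = 88
U(8)*(p - J(-5)) = -4*(88 - 22*(-5)) = -4*(88 - 1*(-110)) = -4*(88 + 110) = -4*198 = -792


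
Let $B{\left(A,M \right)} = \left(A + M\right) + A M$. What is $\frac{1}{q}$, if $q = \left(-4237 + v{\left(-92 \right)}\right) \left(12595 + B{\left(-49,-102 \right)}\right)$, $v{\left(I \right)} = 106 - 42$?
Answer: $- \frac{1}{72785466} \approx -1.3739 \cdot 10^{-8}$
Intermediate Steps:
$v{\left(I \right)} = 64$ ($v{\left(I \right)} = 106 - 42 = 64$)
$B{\left(A,M \right)} = A + M + A M$
$q = -72785466$ ($q = \left(-4237 + 64\right) \left(12595 - -4847\right) = - 4173 \left(12595 - -4847\right) = - 4173 \left(12595 + 4847\right) = \left(-4173\right) 17442 = -72785466$)
$\frac{1}{q} = \frac{1}{-72785466} = - \frac{1}{72785466}$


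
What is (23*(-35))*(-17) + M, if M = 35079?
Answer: 48764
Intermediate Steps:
(23*(-35))*(-17) + M = (23*(-35))*(-17) + 35079 = -805*(-17) + 35079 = 13685 + 35079 = 48764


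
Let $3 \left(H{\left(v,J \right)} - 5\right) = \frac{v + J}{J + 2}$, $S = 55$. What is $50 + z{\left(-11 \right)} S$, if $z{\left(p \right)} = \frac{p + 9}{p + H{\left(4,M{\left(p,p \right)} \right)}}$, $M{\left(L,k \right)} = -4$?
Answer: $\frac{205}{3} \approx 68.333$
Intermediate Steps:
$H{\left(v,J \right)} = 5 + \frac{J + v}{3 \left(2 + J\right)}$ ($H{\left(v,J \right)} = 5 + \frac{\left(v + J\right) \frac{1}{J + 2}}{3} = 5 + \frac{\left(J + v\right) \frac{1}{2 + J}}{3} = 5 + \frac{\frac{1}{2 + J} \left(J + v\right)}{3} = 5 + \frac{J + v}{3 \left(2 + J\right)}$)
$z{\left(p \right)} = \frac{9 + p}{5 + p}$ ($z{\left(p \right)} = \frac{p + 9}{p + \frac{30 + 4 + 16 \left(-4\right)}{3 \left(2 - 4\right)}} = \frac{9 + p}{p + \frac{30 + 4 - 64}{3 \left(-2\right)}} = \frac{9 + p}{p + \frac{1}{3} \left(- \frac{1}{2}\right) \left(-30\right)} = \frac{9 + p}{p + 5} = \frac{9 + p}{5 + p}$)
$50 + z{\left(-11 \right)} S = 50 + \frac{9 - 11}{5 - 11} \cdot 55 = 50 + \frac{1}{-6} \left(-2\right) 55 = 50 + \left(- \frac{1}{6}\right) \left(-2\right) 55 = 50 + \frac{1}{3} \cdot 55 = 50 + \frac{55}{3} = \frac{205}{3}$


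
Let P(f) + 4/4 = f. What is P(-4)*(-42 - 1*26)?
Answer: 340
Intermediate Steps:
P(f) = -1 + f
P(-4)*(-42 - 1*26) = (-1 - 4)*(-42 - 1*26) = -5*(-42 - 26) = -5*(-68) = 340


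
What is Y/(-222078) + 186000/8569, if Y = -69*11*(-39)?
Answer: 13684285677/634328794 ≈ 21.573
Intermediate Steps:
Y = 29601 (Y = -759*(-39) = 29601)
Y/(-222078) + 186000/8569 = 29601/(-222078) + 186000/8569 = 29601*(-1/222078) + 186000*(1/8569) = -9867/74026 + 186000/8569 = 13684285677/634328794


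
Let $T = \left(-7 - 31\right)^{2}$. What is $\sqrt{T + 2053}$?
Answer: $\sqrt{3497} \approx 59.135$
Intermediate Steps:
$T = 1444$ ($T = \left(-38\right)^{2} = 1444$)
$\sqrt{T + 2053} = \sqrt{1444 + 2053} = \sqrt{3497}$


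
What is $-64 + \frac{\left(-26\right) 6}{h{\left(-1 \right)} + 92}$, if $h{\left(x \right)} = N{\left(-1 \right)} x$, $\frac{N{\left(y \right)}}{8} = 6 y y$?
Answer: $- \frac{743}{11} \approx -67.545$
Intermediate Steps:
$N{\left(y \right)} = 48 y^{2}$ ($N{\left(y \right)} = 8 \cdot 6 y y = 8 \cdot 6 y^{2} = 48 y^{2}$)
$h{\left(x \right)} = 48 x$ ($h{\left(x \right)} = 48 \left(-1\right)^{2} x = 48 \cdot 1 x = 48 x$)
$-64 + \frac{\left(-26\right) 6}{h{\left(-1 \right)} + 92} = -64 + \frac{\left(-26\right) 6}{48 \left(-1\right) + 92} = -64 - \frac{156}{-48 + 92} = -64 - \frac{156}{44} = -64 - \frac{39}{11} = - \frac{743}{11}$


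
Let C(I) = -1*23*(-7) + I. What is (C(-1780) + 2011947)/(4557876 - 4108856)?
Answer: 502582/112255 ≈ 4.4771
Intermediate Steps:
C(I) = 161 + I (C(I) = -23*(-7) + I = 161 + I)
(C(-1780) + 2011947)/(4557876 - 4108856) = ((161 - 1780) + 2011947)/(4557876 - 4108856) = (-1619 + 2011947)/449020 = 2010328*(1/449020) = 502582/112255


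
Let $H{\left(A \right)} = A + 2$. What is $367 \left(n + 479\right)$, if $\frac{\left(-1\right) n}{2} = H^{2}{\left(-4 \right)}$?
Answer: $172857$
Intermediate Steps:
$H{\left(A \right)} = 2 + A$
$n = -8$ ($n = - 2 \left(2 - 4\right)^{2} = - 2 \left(-2\right)^{2} = \left(-2\right) 4 = -8$)
$367 \left(n + 479\right) = 367 \left(-8 + 479\right) = 367 \cdot 471 = 172857$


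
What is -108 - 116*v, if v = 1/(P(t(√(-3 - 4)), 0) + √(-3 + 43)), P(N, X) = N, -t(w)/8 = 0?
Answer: -108 - 29*√10/5 ≈ -126.34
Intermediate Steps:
t(w) = 0 (t(w) = -8*0 = 0)
v = √10/20 (v = 1/(0 + √(-3 + 43)) = 1/(0 + √40) = 1/(0 + 2*√10) = 1/(2*√10) = √10/20 ≈ 0.15811)
-108 - 116*v = -108 - 29*√10/5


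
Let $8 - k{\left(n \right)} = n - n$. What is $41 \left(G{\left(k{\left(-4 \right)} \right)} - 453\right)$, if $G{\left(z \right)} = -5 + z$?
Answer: $-18450$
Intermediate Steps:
$k{\left(n \right)} = 8$ ($k{\left(n \right)} = 8 - \left(n - n\right) = 8 - 0 = 8 + 0 = 8$)
$41 \left(G{\left(k{\left(-4 \right)} \right)} - 453\right) = 41 \left(\left(-5 + 8\right) - 453\right) = 41 \left(3 - 453\right) = 41 \left(-450\right) = -18450$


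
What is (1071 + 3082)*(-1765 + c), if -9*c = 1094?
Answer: -70513787/9 ≈ -7.8349e+6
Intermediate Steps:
c = -1094/9 (c = -⅑*1094 = -1094/9 ≈ -121.56)
(1071 + 3082)*(-1765 + c) = (1071 + 3082)*(-1765 - 1094/9) = 4153*(-16979/9) = -70513787/9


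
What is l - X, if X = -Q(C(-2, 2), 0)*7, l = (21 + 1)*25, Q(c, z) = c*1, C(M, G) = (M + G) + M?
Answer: 536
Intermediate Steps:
C(M, G) = G + 2*M (C(M, G) = (G + M) + M = G + 2*M)
Q(c, z) = c
l = 550 (l = 22*25 = 550)
X = 14 (X = -(2 + 2*(-2))*7 = -(2 - 4)*7 = -1*(-2)*7 = 2*7 = 14)
l - X = 550 - 1*14 = 550 - 14 = 536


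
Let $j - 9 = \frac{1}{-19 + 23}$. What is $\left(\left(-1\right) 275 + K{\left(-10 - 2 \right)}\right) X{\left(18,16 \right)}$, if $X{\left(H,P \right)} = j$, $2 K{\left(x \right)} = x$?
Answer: $- \frac{10397}{4} \approx -2599.3$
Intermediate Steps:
$K{\left(x \right)} = \frac{x}{2}$
$j = \frac{37}{4}$ ($j = 9 + \frac{1}{-19 + 23} = 9 + \frac{1}{4} = \frac{37}{4} \approx 9.25$)
$X{\left(H,P \right)} = \frac{37}{4}$
$\left(\left(-1\right) 275 + K{\left(-10 - 2 \right)}\right) X{\left(18,16 \right)} = \left(\left(-1\right) 275 + \frac{-10 - 2}{2}\right) \frac{37}{4} = \left(-275 + \frac{-10 - 2}{2}\right) \frac{37}{4} = \left(-275 + \frac{1}{2} \left(-12\right)\right) \frac{37}{4} = \left(-275 - 6\right) \frac{37}{4} = \left(-281\right) \frac{37}{4} = - \frac{10397}{4}$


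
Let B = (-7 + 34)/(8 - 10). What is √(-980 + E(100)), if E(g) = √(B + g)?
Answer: √(-3920 + 2*√346)/2 ≈ 31.156*I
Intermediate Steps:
B = -27/2 (B = 27/(-2) = 27*(-½) = -27/2 ≈ -13.500)
E(g) = √(-27/2 + g)
√(-980 + E(100)) = √(-980 + √(-54 + 4*100)/2) = √(-980 + √(-54 + 400)/2) = √(-980 + √346/2)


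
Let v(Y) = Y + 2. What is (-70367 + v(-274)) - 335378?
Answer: -406017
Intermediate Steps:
v(Y) = 2 + Y
(-70367 + v(-274)) - 335378 = (-70367 + (2 - 274)) - 335378 = (-70367 - 272) - 335378 = -70639 - 335378 = -406017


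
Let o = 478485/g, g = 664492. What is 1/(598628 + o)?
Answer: 664492/397783995461 ≈ 1.6705e-6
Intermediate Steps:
o = 478485/664492 ≈ 0.72008
1/(598628 + o) = 1/(598628 + 478485/664492) = 1/(397783995461/664492) = 664492/397783995461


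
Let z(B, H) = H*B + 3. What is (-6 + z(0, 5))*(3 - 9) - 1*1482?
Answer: -1464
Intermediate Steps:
z(B, H) = 3 + B*H (z(B, H) = B*H + 3 = 3 + B*H)
(-6 + z(0, 5))*(3 - 9) - 1*1482 = (-6 + (3 + 0*5))*(3 - 9) - 1*1482 = (-6 + (3 + 0))*(-6) - 1482 = (-6 + 3)*(-6) - 1482 = -3*(-6) - 1482 = 18 - 1482 = -1464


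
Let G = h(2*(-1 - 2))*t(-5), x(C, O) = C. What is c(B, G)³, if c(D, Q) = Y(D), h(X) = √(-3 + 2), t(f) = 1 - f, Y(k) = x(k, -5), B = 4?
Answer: 64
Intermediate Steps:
Y(k) = k
h(X) = I (h(X) = √(-1) = I)
G = 6*I (G = I*(1 - 1*(-5)) = I*(1 + 5) = I*6 = 6*I ≈ 6.0*I)
c(D, Q) = D
c(B, G)³ = 4³ = 64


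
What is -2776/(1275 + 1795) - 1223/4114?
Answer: -7587537/6314990 ≈ -1.2015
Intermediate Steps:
-2776/(1275 + 1795) - 1223/4114 = -2776/3070 - 1223*1/4114 = -2776*1/3070 - 1223/4114 = -1388/1535 - 1223/4114 = -7587537/6314990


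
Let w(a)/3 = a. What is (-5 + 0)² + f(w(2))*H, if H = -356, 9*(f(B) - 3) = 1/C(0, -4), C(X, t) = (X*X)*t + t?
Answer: -9298/9 ≈ -1033.1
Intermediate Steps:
C(X, t) = t + t*X² (C(X, t) = X²*t + t = t*X² + t = t + t*X²)
w(a) = 3*a
f(B) = 107/36 (f(B) = 3 + 1/(9*((-4*(1 + 0²)))) = 3 + 1/(9*((-4*(1 + 0)))) = 3 + 1/(9*((-4*1))) = 3 + (⅑)/(-4) = 3 + (⅑)*(-¼) = 3 - 1/36 = 107/36)
(-5 + 0)² + f(w(2))*H = (-5 + 0)² + (107/36)*(-356) = (-5)² - 9523/9 = 25 - 9523/9 = -9298/9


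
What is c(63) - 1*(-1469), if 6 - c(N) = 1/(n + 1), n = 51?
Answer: 76699/52 ≈ 1475.0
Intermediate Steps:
c(N) = 311/52 (c(N) = 6 - 1/(51 + 1) = 6 - 1/52 = 311/52)
c(63) - 1*(-1469) = 311/52 - 1*(-1469) = 311/52 + 1469 = 76699/52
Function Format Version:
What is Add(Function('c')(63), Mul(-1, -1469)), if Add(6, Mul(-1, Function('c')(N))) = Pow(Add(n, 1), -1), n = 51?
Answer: Rational(76699, 52) ≈ 1475.0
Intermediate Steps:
Function('c')(N) = Rational(311, 52) (Function('c')(N) = Add(6, Mul(-1, Pow(Add(51, 1), -1))) = Add(6, Mul(-1, Pow(52, -1))) = Add(6, Mul(-1, Rational(1, 52))) = Add(6, Rational(-1, 52)) = Rational(311, 52))
Add(Function('c')(63), Mul(-1, -1469)) = Add(Rational(311, 52), Mul(-1, -1469)) = Add(Rational(311, 52), 1469) = Rational(76699, 52)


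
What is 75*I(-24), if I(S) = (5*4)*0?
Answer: 0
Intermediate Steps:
I(S) = 0 (I(S) = 20*0 = 0)
75*I(-24) = 75*0 = 0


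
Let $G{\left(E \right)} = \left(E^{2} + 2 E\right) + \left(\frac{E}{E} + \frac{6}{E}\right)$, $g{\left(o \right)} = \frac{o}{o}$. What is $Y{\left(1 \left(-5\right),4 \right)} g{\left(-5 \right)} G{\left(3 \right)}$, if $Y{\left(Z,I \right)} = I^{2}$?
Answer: $288$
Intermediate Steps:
$g{\left(o \right)} = 1$
$G{\left(E \right)} = 1 + E^{2} + 2 E + \frac{6}{E}$ ($G{\left(E \right)} = \left(E^{2} + 2 E\right) + \left(1 + \frac{6}{E}\right) = 1 + E^{2} + 2 E + \frac{6}{E}$)
$Y{\left(1 \left(-5\right),4 \right)} g{\left(-5 \right)} G{\left(3 \right)} = 4^{2} \cdot 1 \left(1 + 3^{2} + 2 \cdot 3 + \frac{6}{3}\right) = 16 \cdot 1 \left(1 + 9 + 6 + 6 \cdot \frac{1}{3}\right) = 16 \left(1 + 9 + 6 + 2\right) = 16 \cdot 18 = 288$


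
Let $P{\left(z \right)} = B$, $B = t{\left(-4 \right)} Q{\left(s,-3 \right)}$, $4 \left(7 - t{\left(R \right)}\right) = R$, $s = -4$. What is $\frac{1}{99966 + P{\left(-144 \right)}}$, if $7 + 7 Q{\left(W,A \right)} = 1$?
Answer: $\frac{7}{699714} \approx 1.0004 \cdot 10^{-5}$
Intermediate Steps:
$Q{\left(W,A \right)} = - \frac{6}{7}$ ($Q{\left(W,A \right)} = -1 + \frac{1}{7} \cdot 1 = -1 + \frac{1}{7} = - \frac{6}{7}$)
$t{\left(R \right)} = 7 - \frac{R}{4}$
$B = - \frac{48}{7}$ ($B = \left(7 - -1\right) \left(- \frac{6}{7}\right) = \left(7 + 1\right) \left(- \frac{6}{7}\right) = 8 \left(- \frac{6}{7}\right) = - \frac{48}{7} \approx -6.8571$)
$P{\left(z \right)} = - \frac{48}{7}$
$\frac{1}{99966 + P{\left(-144 \right)}} = \frac{1}{99966 - \frac{48}{7}} = \frac{1}{\frac{699714}{7}} = \frac{7}{699714}$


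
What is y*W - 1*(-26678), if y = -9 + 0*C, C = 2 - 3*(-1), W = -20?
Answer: 26858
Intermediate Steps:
C = 5 (C = 2 + 3 = 5)
y = -9 (y = -9 + 0*5 = -9 + 0 = -9)
y*W - 1*(-26678) = -9*(-20) - 1*(-26678) = 180 + 26678 = 26858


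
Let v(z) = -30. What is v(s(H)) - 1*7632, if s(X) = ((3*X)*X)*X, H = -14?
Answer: -7662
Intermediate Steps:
s(X) = 3*X³ (s(X) = (3*X²)*X = 3*X³)
v(s(H)) - 1*7632 = -30 - 1*7632 = -30 - 7632 = -7662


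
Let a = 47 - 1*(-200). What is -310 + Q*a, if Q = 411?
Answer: 101207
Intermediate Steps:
a = 247 (a = 47 + 200 = 247)
-310 + Q*a = -310 + 411*247 = -310 + 101517 = 101207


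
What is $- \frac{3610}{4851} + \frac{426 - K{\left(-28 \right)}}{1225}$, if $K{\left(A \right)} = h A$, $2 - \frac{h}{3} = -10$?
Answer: $\frac{7388}{17325} \approx 0.42644$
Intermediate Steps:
$h = 36$ ($h = 6 - -30 = 6 + 30 = 36$)
$K{\left(A \right)} = 36 A$
$- \frac{3610}{4851} + \frac{426 - K{\left(-28 \right)}}{1225} = - \frac{3610}{4851} + \frac{426 - 36 \left(-28\right)}{1225} = \left(-3610\right) \frac{1}{4851} + \left(426 - -1008\right) \frac{1}{1225} = - \frac{3610}{4851} + \left(426 + 1008\right) \frac{1}{1225} = - \frac{3610}{4851} + 1434 \cdot \frac{1}{1225} = - \frac{3610}{4851} + \frac{1434}{1225} = \frac{7388}{17325}$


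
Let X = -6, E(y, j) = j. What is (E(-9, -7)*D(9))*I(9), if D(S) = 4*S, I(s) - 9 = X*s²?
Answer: 120204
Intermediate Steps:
I(s) = 9 - 6*s²
(E(-9, -7)*D(9))*I(9) = (-28*9)*(9 - 6*9²) = (-7*36)*(9 - 6*81) = -252*(9 - 486) = -252*(-477) = 120204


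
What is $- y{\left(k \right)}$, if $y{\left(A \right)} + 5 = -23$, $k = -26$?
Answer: $28$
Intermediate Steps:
$y{\left(A \right)} = -28$ ($y{\left(A \right)} = -5 - 23 = -28$)
$- y{\left(k \right)} = \left(-1\right) \left(-28\right) = 28$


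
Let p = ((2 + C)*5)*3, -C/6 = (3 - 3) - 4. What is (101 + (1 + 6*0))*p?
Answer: 39780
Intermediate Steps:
C = 24 (C = -6*((3 - 3) - 4) = -6*(0 - 4) = -6*(-4) = 24)
p = 390 (p = ((2 + 24)*5)*3 = (26*5)*3 = 130*3 = 390)
(101 + (1 + 6*0))*p = (101 + (1 + 6*0))*390 = (101 + (1 + 0))*390 = (101 + 1)*390 = 102*390 = 39780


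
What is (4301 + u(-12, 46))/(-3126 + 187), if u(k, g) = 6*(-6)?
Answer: -4265/2939 ≈ -1.4512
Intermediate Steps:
u(k, g) = -36
(4301 + u(-12, 46))/(-3126 + 187) = (4301 - 36)/(-3126 + 187) = 4265/(-2939) = 4265*(-1/2939) = -4265/2939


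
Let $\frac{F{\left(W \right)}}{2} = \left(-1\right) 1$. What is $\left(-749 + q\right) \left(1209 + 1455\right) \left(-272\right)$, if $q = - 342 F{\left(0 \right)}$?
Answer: $47099520$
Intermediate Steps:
$F{\left(W \right)} = -2$ ($F{\left(W \right)} = 2 \left(\left(-1\right) 1\right) = 2 \left(-1\right) = -2$)
$q = 684$ ($q = \left(-342\right) \left(-2\right) = 684$)
$\left(-749 + q\right) \left(1209 + 1455\right) \left(-272\right) = \left(-749 + 684\right) \left(1209 + 1455\right) \left(-272\right) = \left(-65\right) 2664 \left(-272\right) = \left(-173160\right) \left(-272\right) = 47099520$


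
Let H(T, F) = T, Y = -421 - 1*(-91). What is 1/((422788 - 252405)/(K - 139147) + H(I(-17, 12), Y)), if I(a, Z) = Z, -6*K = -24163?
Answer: 810719/8706330 ≈ 0.093118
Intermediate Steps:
K = 24163/6 (K = -⅙*(-24163) = 24163/6 ≈ 4027.2)
Y = -330 (Y = -421 + 91 = -330)
1/((422788 - 252405)/(K - 139147) + H(I(-17, 12), Y)) = 1/((422788 - 252405)/(24163/6 - 139147) + 12) = 1/(170383/(-810719/6) + 12) = 1/(170383*(-6/810719) + 12) = 1/(-1022298/810719 + 12) = 1/(8706330/810719) = 810719/8706330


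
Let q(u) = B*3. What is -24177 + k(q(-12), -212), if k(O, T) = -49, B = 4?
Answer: -24226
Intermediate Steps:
q(u) = 12 (q(u) = 4*3 = 12)
-24177 + k(q(-12), -212) = -24177 - 49 = -24226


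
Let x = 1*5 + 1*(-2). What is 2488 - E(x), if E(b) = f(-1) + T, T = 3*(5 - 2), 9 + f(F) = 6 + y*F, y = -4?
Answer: 2478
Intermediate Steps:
x = 3 (x = 5 - 2 = 3)
f(F) = -3 - 4*F (f(F) = -9 + (6 - 4*F) = -3 - 4*F)
T = 9 (T = 3*3 = 9)
E(b) = 10 (E(b) = (-3 - 4*(-1)) + 9 = (-3 + 4) + 9 = 1 + 9 = 10)
2488 - E(x) = 2488 - 1*10 = 2488 - 10 = 2478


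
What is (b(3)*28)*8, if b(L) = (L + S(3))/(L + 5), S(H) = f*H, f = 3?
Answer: 336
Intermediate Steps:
S(H) = 3*H
b(L) = (9 + L)/(5 + L) (b(L) = (L + 3*3)/(L + 5) = (L + 9)/(5 + L) = (9 + L)/(5 + L))
(b(3)*28)*8 = (((9 + 3)/(5 + 3))*28)*8 = ((12/8)*28)*8 = (((⅛)*12)*28)*8 = ((3/2)*28)*8 = 42*8 = 336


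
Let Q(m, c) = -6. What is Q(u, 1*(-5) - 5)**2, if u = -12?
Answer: 36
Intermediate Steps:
Q(u, 1*(-5) - 5)**2 = (-6)**2 = 36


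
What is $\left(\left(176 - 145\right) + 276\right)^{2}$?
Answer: $94249$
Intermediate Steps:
$\left(\left(176 - 145\right) + 276\right)^{2} = \left(31 + 276\right)^{2} = 307^{2} = 94249$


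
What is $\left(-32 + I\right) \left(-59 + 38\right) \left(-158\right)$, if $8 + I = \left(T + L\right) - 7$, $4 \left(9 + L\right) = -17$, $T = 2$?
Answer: $- \frac{386547}{2} \approx -1.9327 \cdot 10^{5}$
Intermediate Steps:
$L = - \frac{53}{4}$ ($L = -9 + \frac{1}{4} \left(-17\right) = -9 - \frac{17}{4} = - \frac{53}{4} \approx -13.25$)
$I = - \frac{105}{4}$ ($I = -8 + \left(\left(2 - \frac{53}{4}\right) - 7\right) = -8 - \frac{73}{4} = - \frac{105}{4} \approx -26.25$)
$\left(-32 + I\right) \left(-59 + 38\right) \left(-158\right) = \left(-32 - \frac{105}{4}\right) \left(-59 + 38\right) \left(-158\right) = \left(- \frac{233}{4}\right) \left(-21\right) \left(-158\right) = \frac{4893}{4} \left(-158\right) = - \frac{386547}{2}$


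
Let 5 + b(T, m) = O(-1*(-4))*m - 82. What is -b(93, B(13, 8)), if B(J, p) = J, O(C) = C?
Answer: 35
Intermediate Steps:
b(T, m) = -87 + 4*m (b(T, m) = -5 + ((-1*(-4))*m - 82) = -5 + (4*m - 82) = -5 + (-82 + 4*m) = -87 + 4*m)
-b(93, B(13, 8)) = -(-87 + 4*13) = -(-87 + 52) = -1*(-35) = 35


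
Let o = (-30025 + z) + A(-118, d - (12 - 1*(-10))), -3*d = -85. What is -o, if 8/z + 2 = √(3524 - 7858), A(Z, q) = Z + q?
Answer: 65366438/2169 + 4*I*√4334/2169 ≈ 30137.0 + 0.12141*I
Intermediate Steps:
d = 85/3 (d = -⅓*(-85) = 85/3 ≈ 28.333)
z = 8/(-2 + I*√4334) (z = 8/(-2 + √(3524 - 7858)) = 8/(-2 + √(-4334)) = 8/(-2 + I*√4334) ≈ -0.0036883 - 0.12141*I)
o = -65366438/2169 - 4*I*√4334/2169 (o = (-30025 + (-8/2169 - 4*I*√4334/2169)) + (-118 + (85/3 - (12 - 1*(-10)))) = (-65124233/2169 - 4*I*√4334/2169) + (-118 + (85/3 - (12 + 10))) = (-65124233/2169 - 4*I*√4334/2169) + (-118 + (85/3 - 1*22)) = (-65124233/2169 - 4*I*√4334/2169) + (-118 + (85/3 - 22)) = (-65124233/2169 - 4*I*√4334/2169) + (-118 + 19/3) = (-65124233/2169 - 4*I*√4334/2169) - 335/3 = -65366438/2169 - 4*I*√4334/2169 ≈ -30137.0 - 0.12141*I)
-o = -(-65366438/2169 - 4*I*√4334/2169) = 65366438/2169 + 4*I*√4334/2169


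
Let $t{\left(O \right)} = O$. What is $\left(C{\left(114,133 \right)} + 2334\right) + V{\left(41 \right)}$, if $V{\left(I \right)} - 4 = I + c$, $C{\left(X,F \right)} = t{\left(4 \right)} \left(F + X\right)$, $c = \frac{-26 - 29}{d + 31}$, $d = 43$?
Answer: $\frac{249103}{74} \approx 3366.3$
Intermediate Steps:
$c = - \frac{55}{74}$ ($c = \frac{-26 - 29}{43 + 31} = - \frac{55}{74} \approx -0.74324$)
$C{\left(X,F \right)} = 4 F + 4 X$ ($C{\left(X,F \right)} = 4 \left(F + X\right) = 4 F + 4 X$)
$V{\left(I \right)} = \frac{241}{74} + I$ ($V{\left(I \right)} = 4 + \left(I - \frac{55}{74}\right) = 4 + \left(- \frac{55}{74} + I\right) = \frac{241}{74} + I$)
$\left(C{\left(114,133 \right)} + 2334\right) + V{\left(41 \right)} = \left(\left(4 \cdot 133 + 4 \cdot 114\right) + 2334\right) + \left(\frac{241}{74} + 41\right) = \left(\left(532 + 456\right) + 2334\right) + \frac{3275}{74} = \left(988 + 2334\right) + \frac{3275}{74} = 3322 + \frac{3275}{74} = \frac{249103}{74}$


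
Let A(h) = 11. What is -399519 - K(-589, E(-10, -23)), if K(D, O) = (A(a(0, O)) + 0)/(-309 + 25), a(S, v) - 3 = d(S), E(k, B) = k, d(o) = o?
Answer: -113463385/284 ≈ -3.9952e+5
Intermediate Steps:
a(S, v) = 3 + S
K(D, O) = -11/284 (K(D, O) = (11 + 0)/(-309 + 25) = 11/(-284) = 11*(-1/284) = -11/284)
-399519 - K(-589, E(-10, -23)) = -399519 - 1*(-11/284) = -399519 + 11/284 = -113463385/284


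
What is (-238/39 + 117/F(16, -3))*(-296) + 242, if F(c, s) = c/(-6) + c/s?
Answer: 248717/39 ≈ 6377.4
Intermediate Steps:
F(c, s) = -c/6 + c/s (F(c, s) = c*(-⅙) + c/s = -c/6 + c/s)
(-238/39 + 117/F(16, -3))*(-296) + 242 = (-238/39 + 117/(-⅙*16 + 16/(-3)))*(-296) + 242 = (-238*1/39 + 117/(-8/3 + 16*(-⅓)))*(-296) + 242 = (-238/39 + 117/(-8/3 - 16/3))*(-296) + 242 = (-238/39 + 117/(-8))*(-296) + 242 = (-238/39 + 117*(-⅛))*(-296) + 242 = (-238/39 - 117/8)*(-296) + 242 = -6467/312*(-296) + 242 = 239279/39 + 242 = 248717/39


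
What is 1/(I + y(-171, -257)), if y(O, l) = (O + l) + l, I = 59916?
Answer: 1/59231 ≈ 1.6883e-5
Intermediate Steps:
y(O, l) = O + 2*l
1/(I + y(-171, -257)) = 1/(59916 + (-171 + 2*(-257))) = 1/(59916 + (-171 - 514)) = 1/(59916 - 685) = 1/59231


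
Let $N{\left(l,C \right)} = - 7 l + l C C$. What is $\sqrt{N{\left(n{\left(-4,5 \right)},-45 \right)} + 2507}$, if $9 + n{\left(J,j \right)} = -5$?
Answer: $i \sqrt{25745} \approx 160.45 i$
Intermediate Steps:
$n{\left(J,j \right)} = -14$ ($n{\left(J,j \right)} = -9 - 5 = -14$)
$N{\left(l,C \right)} = - 7 l + l C^{2}$ ($N{\left(l,C \right)} = - 7 l + C l C = - 7 l + l C^{2}$)
$\sqrt{N{\left(n{\left(-4,5 \right)},-45 \right)} + 2507} = \sqrt{- 14 \left(-7 + \left(-45\right)^{2}\right) + 2507} = \sqrt{- 14 \left(-7 + 2025\right) + 2507} = \sqrt{\left(-14\right) 2018 + 2507} = \sqrt{-28252 + 2507} = \sqrt{-25745} = i \sqrt{25745}$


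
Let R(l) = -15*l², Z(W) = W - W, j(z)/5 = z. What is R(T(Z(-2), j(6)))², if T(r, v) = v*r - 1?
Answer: 225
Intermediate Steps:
j(z) = 5*z
Z(W) = 0
T(r, v) = -1 + r*v (T(r, v) = r*v - 1 = -1 + r*v)
R(T(Z(-2), j(6)))² = (-15*(-1 + 0*(5*6))²)² = (-15*(-1 + 0*30)²)² = (-15*(-1 + 0)²)² = (-15*(-1)²)² = (-15*1)² = (-15)² = 225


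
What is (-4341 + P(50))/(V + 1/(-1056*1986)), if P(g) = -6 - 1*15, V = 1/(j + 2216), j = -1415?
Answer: -271392333696/77645 ≈ -3.4953e+6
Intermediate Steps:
V = 1/801 (V = 1/(-1415 + 2216) = 1/801 ≈ 0.0012484)
P(g) = -21 (P(g) = -6 - 15 = -21)
(-4341 + P(50))/(V + 1/(-1056*1986)) = (-4341 - 21)/(1/801 + 1/(-1056*1986)) = -4362/(1/801 - 1/1056*1/1986) = -4362/(1/801 - 1/2097216) = -4362/77645/62217408 = -4362*62217408/77645 = -271392333696/77645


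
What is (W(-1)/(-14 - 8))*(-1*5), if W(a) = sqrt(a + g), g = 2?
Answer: 5/22 ≈ 0.22727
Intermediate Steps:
W(a) = sqrt(2 + a) (W(a) = sqrt(a + 2) = sqrt(2 + a))
(W(-1)/(-14 - 8))*(-1*5) = (sqrt(2 - 1)/(-14 - 8))*(-1*5) = (sqrt(1)/(-22))*(-5) = -1/22*1*(-5) = -1/22*(-5) = 5/22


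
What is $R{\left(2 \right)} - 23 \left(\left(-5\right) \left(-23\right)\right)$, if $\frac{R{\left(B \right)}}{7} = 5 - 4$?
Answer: $-2638$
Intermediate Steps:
$R{\left(B \right)} = 7$ ($R{\left(B \right)} = 7 \left(5 - 4\right) = 7 \cdot 1 = 7$)
$R{\left(2 \right)} - 23 \left(\left(-5\right) \left(-23\right)\right) = 7 - 23 \left(\left(-5\right) \left(-23\right)\right) = 7 - 2645 = -2638$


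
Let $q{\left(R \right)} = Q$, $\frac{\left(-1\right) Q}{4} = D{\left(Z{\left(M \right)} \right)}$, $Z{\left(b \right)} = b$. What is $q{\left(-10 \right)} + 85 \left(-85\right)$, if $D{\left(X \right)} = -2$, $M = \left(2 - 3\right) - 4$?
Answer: $-7217$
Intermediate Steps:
$M = -5$ ($M = -1 - 4 = -5$)
$Q = 8$ ($Q = \left(-4\right) \left(-2\right) = 8$)
$q{\left(R \right)} = 8$
$q{\left(-10 \right)} + 85 \left(-85\right) = 8 + 85 \left(-85\right) = 8 - 7225 = -7217$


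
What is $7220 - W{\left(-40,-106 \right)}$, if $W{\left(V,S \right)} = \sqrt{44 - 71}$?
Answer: $7220 - 3 i \sqrt{3} \approx 7220.0 - 5.1962 i$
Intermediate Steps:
$W{\left(V,S \right)} = 3 i \sqrt{3}$ ($W{\left(V,S \right)} = \sqrt{-27} = 3 i \sqrt{3}$)
$7220 - W{\left(-40,-106 \right)} = 7220 - 3 i \sqrt{3}$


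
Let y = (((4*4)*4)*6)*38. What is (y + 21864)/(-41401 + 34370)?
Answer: -36456/7031 ≈ -5.1850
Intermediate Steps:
y = 14592 (y = ((16*4)*6)*38 = (64*6)*38 = 384*38 = 14592)
(y + 21864)/(-41401 + 34370) = (14592 + 21864)/(-41401 + 34370) = 36456/(-7031) = 36456*(-1/7031) = -36456/7031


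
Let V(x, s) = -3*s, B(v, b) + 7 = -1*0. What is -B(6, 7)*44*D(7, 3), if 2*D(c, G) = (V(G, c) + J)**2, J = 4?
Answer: 44506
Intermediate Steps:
B(v, b) = -7 (B(v, b) = -7 - 1*0 = -7 + 0 = -7)
D(c, G) = (4 - 3*c)**2/2 (D(c, G) = (-3*c + 4)**2/2 = (4 - 3*c)**2/2)
-B(6, 7)*44*D(7, 3) = -(-7*44)*(-4 + 3*7)**2/2 = -(-308)*(-4 + 21)**2/2 = -(-308)*(1/2)*17**2 = -(-308)*(1/2)*289 = -(-308)*289/2 = -1*(-44506) = 44506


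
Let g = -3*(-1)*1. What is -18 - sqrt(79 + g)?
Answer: -18 - sqrt(82) ≈ -27.055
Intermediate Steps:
g = 3 (g = 3*1 = 3)
-18 - sqrt(79 + g) = -18 - sqrt(79 + 3) = -18 - sqrt(82)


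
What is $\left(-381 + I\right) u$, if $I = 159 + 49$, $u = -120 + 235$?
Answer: $-19895$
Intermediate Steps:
$u = 115$
$I = 208$
$\left(-381 + I\right) u = \left(-381 + 208\right) 115 = \left(-173\right) 115 = -19895$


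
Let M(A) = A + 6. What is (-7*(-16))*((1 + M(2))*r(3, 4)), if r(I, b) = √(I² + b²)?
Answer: 5040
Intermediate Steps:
M(A) = 6 + A
(-7*(-16))*((1 + M(2))*r(3, 4)) = (-7*(-16))*((1 + (6 + 2))*√(3² + 4²)) = 112*((1 + 8)*√(9 + 16)) = 112*(9*√25) = 112*(9*5) = 112*45 = 5040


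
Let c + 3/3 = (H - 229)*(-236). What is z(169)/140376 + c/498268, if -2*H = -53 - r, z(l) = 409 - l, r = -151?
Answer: 388718023/2914369532 ≈ 0.13338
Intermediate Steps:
H = -49 (H = -(-53 - 1*(-151))/2 = -(-53 + 151)/2 = -½*98 = -49)
c = 65607 (c = -1 + (-49 - 229)*(-236) = -1 - 278*(-236) = -1 + 65608 = 65607)
z(169)/140376 + c/498268 = (409 - 1*169)/140376 + 65607/498268 = (409 - 169)*(1/140376) + 65607*(1/498268) = 240*(1/140376) + 65607/498268 = 10/5849 + 65607/498268 = 388718023/2914369532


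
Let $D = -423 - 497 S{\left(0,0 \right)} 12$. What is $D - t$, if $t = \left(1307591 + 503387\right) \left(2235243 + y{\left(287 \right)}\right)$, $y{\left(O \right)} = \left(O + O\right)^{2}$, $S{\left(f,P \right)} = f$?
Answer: $-4644649685605$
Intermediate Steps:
$D = -423$ ($D = -423 - 497 \cdot 0 \cdot 12 = -423 - 0 = -423 + 0 = -423$)
$y{\left(O \right)} = 4 O^{2}$ ($y{\left(O \right)} = \left(2 O\right)^{2} = 4 O^{2}$)
$t = 4644649685182$ ($t = \left(1307591 + 503387\right) \left(2235243 + 4 \cdot 287^{2}\right) = 1810978 \left(2235243 + 4 \cdot 82369\right) = 1810978 \left(2235243 + 329476\right) = 1810978 \cdot 2564719 = 4644649685182$)
$D - t = -423 - 4644649685182 = -4644649685605$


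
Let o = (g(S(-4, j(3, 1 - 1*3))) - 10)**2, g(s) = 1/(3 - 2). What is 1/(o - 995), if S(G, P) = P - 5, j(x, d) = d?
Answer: -1/914 ≈ -0.0010941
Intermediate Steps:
S(G, P) = -5 + P
g(s) = 1 (g(s) = 1/1 = 1)
o = 81 (o = (1 - 10)**2 = (-9)**2 = 81)
1/(o - 995) = 1/(81 - 995) = 1/(-914) = -1/914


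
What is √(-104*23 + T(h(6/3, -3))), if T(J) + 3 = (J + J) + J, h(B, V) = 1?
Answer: 2*I*√598 ≈ 48.908*I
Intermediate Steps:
T(J) = -3 + 3*J (T(J) = -3 + ((J + J) + J) = -3 + (2*J + J) = -3 + 3*J)
√(-104*23 + T(h(6/3, -3))) = √(-104*23 + (-3 + 3*1)) = √(-2392 + (-3 + 3)) = √(-2392 + 0) = √(-2392) = 2*I*√598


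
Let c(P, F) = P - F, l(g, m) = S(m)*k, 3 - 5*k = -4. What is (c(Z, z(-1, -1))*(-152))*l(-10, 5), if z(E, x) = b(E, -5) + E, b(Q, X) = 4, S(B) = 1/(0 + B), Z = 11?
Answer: -8512/25 ≈ -340.48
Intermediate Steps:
k = 7/5 (k = 3/5 - 1/5*(-4) = 3/5 + 4/5 = 7/5 ≈ 1.4000)
S(B) = 1/B
z(E, x) = 4 + E
l(g, m) = 7/(5*m) (l(g, m) = (7/5)/m = 7/(5*m))
(c(Z, z(-1, -1))*(-152))*l(-10, 5) = ((11 - (4 - 1))*(-152))*((7/5)/5) = ((11 - 1*3)*(-152))*((7/5)*(1/5)) = ((11 - 3)*(-152))*(7/25) = (8*(-152))*(7/25) = -1216*7/25 = -8512/25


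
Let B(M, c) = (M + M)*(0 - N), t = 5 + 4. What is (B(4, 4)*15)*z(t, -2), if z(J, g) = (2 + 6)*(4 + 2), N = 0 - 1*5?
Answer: 28800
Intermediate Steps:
N = -5 (N = 0 - 5 = -5)
t = 9
z(J, g) = 48 (z(J, g) = 8*6 = 48)
B(M, c) = 10*M (B(M, c) = (M + M)*(0 - 1*(-5)) = (2*M)*(0 + 5) = (2*M)*5 = 10*M)
(B(4, 4)*15)*z(t, -2) = ((10*4)*15)*48 = (40*15)*48 = 600*48 = 28800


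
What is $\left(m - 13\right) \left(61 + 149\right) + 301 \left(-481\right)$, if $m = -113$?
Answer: $-171241$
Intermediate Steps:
$\left(m - 13\right) \left(61 + 149\right) + 301 \left(-481\right) = \left(-113 - 13\right) \left(61 + 149\right) + 301 \left(-481\right) = \left(-126\right) 210 - 144781 = -26460 - 144781 = -171241$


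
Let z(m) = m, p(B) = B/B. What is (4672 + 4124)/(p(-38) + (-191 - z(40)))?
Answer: -4398/115 ≈ -38.243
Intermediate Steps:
p(B) = 1
(4672 + 4124)/(p(-38) + (-191 - z(40))) = (4672 + 4124)/(1 + (-191 - 1*40)) = 8796/(1 + (-191 - 40)) = 8796/(1 - 231) = 8796/(-230) = 8796*(-1/230) = -4398/115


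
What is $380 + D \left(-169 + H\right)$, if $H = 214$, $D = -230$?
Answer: $-9970$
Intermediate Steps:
$380 + D \left(-169 + H\right) = 380 - 230 \left(-169 + 214\right) = 380 - 10350 = -9970$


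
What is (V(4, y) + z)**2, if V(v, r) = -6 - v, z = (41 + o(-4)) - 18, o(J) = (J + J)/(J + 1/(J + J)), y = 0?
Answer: 243049/1089 ≈ 223.19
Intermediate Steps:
o(J) = 2*J/(J + 1/(2*J)) (o(J) = (2*J)/(J + 1/(2*J)) = 2*J/(J + 1/(2*J)))
z = 823/33 (z = (41 + 4*(-4)**2/(1 + 2*(-4)**2)) - 18 = (41 + 4*16/(1 + 2*16)) - 18 = (41 + 4*16/(1 + 32)) - 18 = (41 + 4*16/33) - 18 = (41 + 4*16*(1/33)) - 18 = (41 + 64/33) - 18 = 1417/33 - 18 = 823/33 ≈ 24.939)
(V(4, y) + z)**2 = ((-6 - 1*4) + 823/33)**2 = ((-6 - 4) + 823/33)**2 = (-10 + 823/33)**2 = (493/33)**2 = 243049/1089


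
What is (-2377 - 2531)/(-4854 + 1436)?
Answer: 2454/1709 ≈ 1.4359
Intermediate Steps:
(-2377 - 2531)/(-4854 + 1436) = -4908/(-3418) = -4908*(-1/3418) = 2454/1709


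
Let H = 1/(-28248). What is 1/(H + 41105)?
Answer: 28248/1161134039 ≈ 2.4328e-5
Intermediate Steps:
H = -1/28248 ≈ -3.5401e-5
1/(H + 41105) = 1/(-1/28248 + 41105) = 1/(1161134039/28248) = 28248/1161134039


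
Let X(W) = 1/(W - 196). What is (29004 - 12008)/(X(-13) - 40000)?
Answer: -3552164/8360001 ≈ -0.42490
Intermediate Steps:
X(W) = 1/(-196 + W)
(29004 - 12008)/(X(-13) - 40000) = (29004 - 12008)/(1/(-196 - 13) - 40000) = 16996/(1/(-209) - 40000) = 16996/(-1/209 - 40000) = 16996/(-8360001/209) = 16996*(-209/8360001) = -3552164/8360001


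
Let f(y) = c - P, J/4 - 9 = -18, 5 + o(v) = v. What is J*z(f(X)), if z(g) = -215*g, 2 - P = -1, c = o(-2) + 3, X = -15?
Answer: -54180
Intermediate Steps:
o(v) = -5 + v
c = -4 (c = (-5 - 2) + 3 = -7 + 3 = -4)
P = 3 (P = 2 - 1*(-1) = 2 + 1 = 3)
J = -36 (J = 36 + 4*(-18) = 36 - 72 = -36)
f(y) = -7 (f(y) = -4 - 1*3 = -4 - 3 = -7)
J*z(f(X)) = -(-7740)*(-7) = -36*1505 = -54180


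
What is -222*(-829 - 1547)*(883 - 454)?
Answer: 226285488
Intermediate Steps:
-222*(-829 - 1547)*(883 - 454) = -(-527472)*429 = -222*(-1019304) = 226285488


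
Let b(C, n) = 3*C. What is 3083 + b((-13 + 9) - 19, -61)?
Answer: 3014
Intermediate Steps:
3083 + b((-13 + 9) - 19, -61) = 3083 + 3*((-13 + 9) - 19) = 3083 + 3*(-4 - 19) = 3083 + 3*(-23) = 3083 - 69 = 3014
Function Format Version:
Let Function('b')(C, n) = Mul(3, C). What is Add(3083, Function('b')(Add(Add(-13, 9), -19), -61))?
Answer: 3014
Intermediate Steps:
Add(3083, Function('b')(Add(Add(-13, 9), -19), -61)) = Add(3083, Mul(3, Add(Add(-13, 9), -19))) = Add(3083, Mul(3, Add(-4, -19))) = Add(3083, Mul(3, -23)) = Add(3083, -69) = 3014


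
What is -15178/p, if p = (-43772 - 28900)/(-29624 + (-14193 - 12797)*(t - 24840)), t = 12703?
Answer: 1242880908767/18168 ≈ 6.8410e+7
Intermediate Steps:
p = -36336/163774003 (p = (-43772 - 28900)/(-29624 + (-14193 - 12797)*(12703 - 24840)) = -72672/(-29624 - 26990*(-12137)) = -72672/(-29624 + 327577630) = -72672/327548006 = -72672*1/327548006 = -36336/163774003 ≈ -0.00022187)
-15178/p = -15178/(-36336/163774003) = -15178*(-163774003/36336) = 1242880908767/18168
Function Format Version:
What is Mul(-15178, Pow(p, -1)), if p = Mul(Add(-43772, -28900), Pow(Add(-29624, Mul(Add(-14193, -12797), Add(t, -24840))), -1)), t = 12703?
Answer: Rational(1242880908767, 18168) ≈ 6.8410e+7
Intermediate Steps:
p = Rational(-36336, 163774003) (p = Mul(Add(-43772, -28900), Pow(Add(-29624, Mul(Add(-14193, -12797), Add(12703, -24840))), -1)) = Mul(-72672, Pow(Add(-29624, Mul(-26990, -12137)), -1)) = Mul(-72672, Pow(Add(-29624, 327577630), -1)) = Mul(-72672, Pow(327548006, -1)) = Mul(-72672, Rational(1, 327548006)) = Rational(-36336, 163774003) ≈ -0.00022187)
Mul(-15178, Pow(p, -1)) = Mul(-15178, Pow(Rational(-36336, 163774003), -1)) = Mul(-15178, Rational(-163774003, 36336)) = Rational(1242880908767, 18168)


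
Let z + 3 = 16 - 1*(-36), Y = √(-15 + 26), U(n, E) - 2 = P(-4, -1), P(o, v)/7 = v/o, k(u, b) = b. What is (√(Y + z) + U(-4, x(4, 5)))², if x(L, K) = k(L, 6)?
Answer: (15 + 4*√(49 + √11))²/16 ≈ 120.63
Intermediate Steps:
x(L, K) = 6
P(o, v) = 7*v/o (P(o, v) = 7*(v/o) = 7*v/o)
U(n, E) = 15/4 (U(n, E) = 2 + 7*(-1)/(-4) = 2 + 7*(-1)*(-¼) = 2 + 7/4 = 15/4)
Y = √11 ≈ 3.3166
z = 49 (z = -3 + (16 - 1*(-36)) = -3 + (16 + 36) = -3 + 52 = 49)
(√(Y + z) + U(-4, x(4, 5)))² = (√(√11 + 49) + 15/4)² = (√(49 + √11) + 15/4)² = (15/4 + √(49 + √11))²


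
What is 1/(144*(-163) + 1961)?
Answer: -1/21511 ≈ -4.6488e-5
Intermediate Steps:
1/(144*(-163) + 1961) = 1/(-23472 + 1961) = 1/(-21511) = -1/21511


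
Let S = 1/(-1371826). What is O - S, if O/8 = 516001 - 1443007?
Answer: -10173527463647/1371826 ≈ -7.4160e+6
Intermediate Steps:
S = -1/1371826 ≈ -7.2896e-7
O = -7416048 (O = 8*(516001 - 1443007) = 8*(-927006) = -7416048)
O - S = -7416048 - 1*(-1/1371826) = -7416048 + 1/1371826 = -10173527463647/1371826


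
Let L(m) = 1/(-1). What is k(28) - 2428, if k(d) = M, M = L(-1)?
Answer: -2429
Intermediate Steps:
L(m) = -1
M = -1
k(d) = -1
k(28) - 2428 = -1 - 2428 = -2429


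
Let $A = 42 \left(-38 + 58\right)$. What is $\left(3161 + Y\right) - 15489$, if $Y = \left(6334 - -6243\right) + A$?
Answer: $1089$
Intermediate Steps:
$A = 840$ ($A = 42 \cdot 20 = 840$)
$Y = 13417$ ($Y = \left(6334 - -6243\right) + 840 = \left(6334 + 6243\right) + 840 = 12577 + 840 = 13417$)
$\left(3161 + Y\right) - 15489 = \left(3161 + 13417\right) - 15489 = 16578 - 15489 = 1089$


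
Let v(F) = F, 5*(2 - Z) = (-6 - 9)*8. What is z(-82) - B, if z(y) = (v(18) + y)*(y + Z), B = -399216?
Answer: 402800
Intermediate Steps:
Z = 26 (Z = 2 - (-6 - 9)*8/5 = 2 - (-3)*8 = 2 - ⅕*(-120) = 2 + 24 = 26)
z(y) = (18 + y)*(26 + y) (z(y) = (18 + y)*(y + 26) = (18 + y)*(26 + y))
z(-82) - B = (468 + (-82)² + 44*(-82)) - 1*(-399216) = (468 + 6724 - 3608) + 399216 = 3584 + 399216 = 402800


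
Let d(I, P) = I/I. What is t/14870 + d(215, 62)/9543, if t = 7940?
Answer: 7578629/14190441 ≈ 0.53407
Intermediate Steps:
d(I, P) = 1
t/14870 + d(215, 62)/9543 = 7940/14870 + 1/9543 = 7940*(1/14870) + 1*(1/9543) = 794/1487 + 1/9543 = 7578629/14190441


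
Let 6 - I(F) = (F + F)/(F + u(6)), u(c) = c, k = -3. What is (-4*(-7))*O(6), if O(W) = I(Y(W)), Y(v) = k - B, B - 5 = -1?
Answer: -224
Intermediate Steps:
B = 4 (B = 5 - 1 = 4)
Y(v) = -7 (Y(v) = -3 - 1*4 = -3 - 4 = -7)
I(F) = 6 - 2*F/(6 + F) (I(F) = 6 - (F + F)/(F + 6) = 6 - 2*F/(6 + F))
O(W) = -8 (O(W) = 4*(9 - 7)/(6 - 7) = 4*2/(-1) = 4*(-1)*2 = -8)
(-4*(-7))*O(6) = -4*(-7)*(-8) = 28*(-8) = -224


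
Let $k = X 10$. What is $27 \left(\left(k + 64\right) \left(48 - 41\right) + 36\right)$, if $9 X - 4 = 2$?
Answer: $14328$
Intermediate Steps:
$X = \frac{2}{3}$ ($X = \frac{4}{9} + \frac{1}{9} \cdot 2 = \frac{4}{9} + \frac{2}{9} = \frac{2}{3} \approx 0.66667$)
$k = \frac{20}{3}$ ($k = \frac{2}{3} \cdot 10 = \frac{20}{3} \approx 6.6667$)
$27 \left(\left(k + 64\right) \left(48 - 41\right) + 36\right) = 27 \left(\left(\frac{20}{3} + 64\right) \left(48 - 41\right) + 36\right) = 27 \left(\frac{212}{3} \cdot 7 + 36\right) = 27 \left(\frac{1484}{3} + 36\right) = 27 \cdot \frac{1592}{3} = 14328$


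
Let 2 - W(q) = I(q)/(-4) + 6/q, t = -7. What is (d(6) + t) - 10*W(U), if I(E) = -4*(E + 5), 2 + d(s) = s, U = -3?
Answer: -23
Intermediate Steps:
d(s) = -2 + s
I(E) = -20 - 4*E (I(E) = -4*(5 + E) = -20 - 4*E)
W(q) = -3 - q - 6/q (W(q) = 2 - ((-20 - 4*q)/(-4) + 6/q) = 2 - ((-20 - 4*q)*(-1/4) + 6/q) = 2 - ((5 + q) + 6/q) = 2 - (5 + q + 6/q) = 2 + (-5 - q - 6/q) = -3 - q - 6/q)
(d(6) + t) - 10*W(U) = ((-2 + 6) - 7) - 10*(-3 - 1*(-3) - 6/(-3)) = (4 - 7) - 10*(-3 + 3 - 6*(-1/3)) = -3 - 10*(-3 + 3 + 2) = -3 - 10*2 = -3 - 20 = -23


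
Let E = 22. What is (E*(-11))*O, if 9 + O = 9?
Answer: 0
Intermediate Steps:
O = 0 (O = -9 + 9 = 0)
(E*(-11))*O = (22*(-11))*0 = -242*0 = 0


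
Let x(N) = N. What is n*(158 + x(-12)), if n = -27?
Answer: -3942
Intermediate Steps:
n*(158 + x(-12)) = -27*(158 - 12) = -27*146 = -3942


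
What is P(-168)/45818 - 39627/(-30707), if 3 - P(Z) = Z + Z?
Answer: 1826039559/1406933326 ≈ 1.2979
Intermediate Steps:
P(Z) = 3 - 2*Z (P(Z) = 3 - (Z + Z) = 3 - 2*Z)
P(-168)/45818 - 39627/(-30707) = (3 - 2*(-168))/45818 - 39627/(-30707) = (3 + 336)*(1/45818) - 39627*(-1/30707) = 339*(1/45818) + 39627/30707 = 339/45818 + 39627/30707 = 1826039559/1406933326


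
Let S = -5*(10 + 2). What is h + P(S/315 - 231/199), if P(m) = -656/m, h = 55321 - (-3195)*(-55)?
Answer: -677179964/5647 ≈ -1.1992e+5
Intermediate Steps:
S = -60 (S = -5*12 = -60)
h = -120404 (h = 55321 - 1*175725 = 55321 - 175725 = -120404)
h + P(S/315 - 231/199) = -120404 - 656/(-60/315 - 231/199) = -120404 - 656/(-60*1/315 - 231*1/199) = -120404 - 656/(-4/21 - 231/199) = -120404 - 656/(-5647/4179) = -120404 - 656*(-4179/5647) = -120404 + 2741424/5647 = -677179964/5647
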